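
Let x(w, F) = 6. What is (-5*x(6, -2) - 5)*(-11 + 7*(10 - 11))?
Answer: 630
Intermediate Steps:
(-5*x(6, -2) - 5)*(-11 + 7*(10 - 11)) = (-5*6 - 5)*(-11 + 7*(10 - 11)) = (-30 - 5)*(-11 + 7*(-1)) = -35*(-11 - 7) = -35*(-18) = 630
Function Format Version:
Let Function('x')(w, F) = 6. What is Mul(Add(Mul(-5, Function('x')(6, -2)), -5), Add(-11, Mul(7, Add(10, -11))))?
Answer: 630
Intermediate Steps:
Mul(Add(Mul(-5, Function('x')(6, -2)), -5), Add(-11, Mul(7, Add(10, -11)))) = Mul(Add(Mul(-5, 6), -5), Add(-11, Mul(7, Add(10, -11)))) = Mul(Add(-30, -5), Add(-11, Mul(7, -1))) = Mul(-35, Add(-11, -7)) = Mul(-35, -18) = 630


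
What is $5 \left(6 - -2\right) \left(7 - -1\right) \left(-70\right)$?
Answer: $-22400$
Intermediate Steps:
$5 \left(6 - -2\right) \left(7 - -1\right) \left(-70\right) = 5 \left(6 + 2\right) \left(7 + 1\right) \left(-70\right) = 5 \cdot 8 \cdot 8 \left(-70\right) = 40 \cdot 8 \left(-70\right) = 320 \left(-70\right) = -22400$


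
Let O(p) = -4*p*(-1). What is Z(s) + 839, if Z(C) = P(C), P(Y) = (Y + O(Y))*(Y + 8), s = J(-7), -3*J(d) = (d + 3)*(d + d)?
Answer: 16511/9 ≈ 1834.6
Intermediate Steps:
J(d) = -2*d*(3 + d)/3 (J(d) = -(d + 3)*(d + d)/3 = -(3 + d)*2*d/3 = -2*d*(3 + d)/3)
s = -56/3 (s = -⅔*(-7)*(3 - 7) = -⅔*(-7)*(-4) = -56/3 ≈ -18.667)
O(p) = 4*p
P(Y) = 5*Y*(8 + Y) (P(Y) = (Y + 4*Y)*(Y + 8) = (5*Y)*(8 + Y) = 5*Y*(8 + Y))
Z(C) = 5*C*(8 + C)
Z(s) + 839 = 5*(-56/3)*(8 - 56/3) + 839 = 5*(-56/3)*(-32/3) + 839 = 8960/9 + 839 = 16511/9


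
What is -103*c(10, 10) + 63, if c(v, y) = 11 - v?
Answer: -40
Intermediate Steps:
-103*c(10, 10) + 63 = -103*(11 - 1*10) + 63 = -103*(11 - 10) + 63 = -103*1 + 63 = -103 + 63 = -40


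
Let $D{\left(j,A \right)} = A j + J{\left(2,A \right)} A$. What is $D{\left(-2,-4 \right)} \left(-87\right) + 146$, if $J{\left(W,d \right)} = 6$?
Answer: $1538$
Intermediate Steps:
$D{\left(j,A \right)} = 6 A + A j$ ($D{\left(j,A \right)} = A j + 6 A = 6 A + A j$)
$D{\left(-2,-4 \right)} \left(-87\right) + 146 = - 4 \left(6 - 2\right) \left(-87\right) + 146 = \left(-4\right) 4 \left(-87\right) + 146 = \left(-16\right) \left(-87\right) + 146 = 1392 + 146 = 1538$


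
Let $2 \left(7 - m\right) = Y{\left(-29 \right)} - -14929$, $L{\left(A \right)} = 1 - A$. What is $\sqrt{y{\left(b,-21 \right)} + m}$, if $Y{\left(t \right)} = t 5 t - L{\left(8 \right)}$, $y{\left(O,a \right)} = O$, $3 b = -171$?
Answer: $\frac{i \sqrt{38482}}{2} \approx 98.084 i$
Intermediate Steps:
$b = -57$ ($b = \frac{1}{3} \left(-171\right) = -57$)
$Y{\left(t \right)} = 7 + 5 t^{2}$ ($Y{\left(t \right)} = t 5 t - \left(1 - 8\right) = 5 t t - \left(1 - 8\right) = 5 t^{2} - -7 = 5 t^{2} + 7 = 7 + 5 t^{2}$)
$m = - \frac{19127}{2}$ ($m = 7 - \frac{\left(7 + 5 \left(-29\right)^{2}\right) - -14929}{2} = 7 - \frac{\left(7 + 5 \cdot 841\right) + 14929}{2} = 7 - \frac{\left(7 + 4205\right) + 14929}{2} = 7 - \frac{4212 + 14929}{2} = 7 - \frac{19141}{2} = - \frac{19127}{2} \approx -9563.5$)
$\sqrt{y{\left(b,-21 \right)} + m} = \sqrt{-57 - \frac{19127}{2}} = \sqrt{- \frac{19241}{2}} = \frac{i \sqrt{38482}}{2}$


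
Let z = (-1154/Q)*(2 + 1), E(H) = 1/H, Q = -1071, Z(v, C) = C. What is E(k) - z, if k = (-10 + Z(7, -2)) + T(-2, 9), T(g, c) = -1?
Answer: -15359/4641 ≈ -3.3094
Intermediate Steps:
k = -13 (k = (-10 - 2) - 1 = -12 - 1 = -13)
z = 1154/357 (z = (-1154/(-1071))*(2 + 1) = -1154*(-1/1071)*3 = (1154/1071)*3 = 1154/357 ≈ 3.2325)
E(k) - z = 1/(-13) - 1*1154/357 = -1/13 - 1154/357 = -15359/4641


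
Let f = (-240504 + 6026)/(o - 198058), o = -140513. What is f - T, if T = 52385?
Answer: -17735807357/338571 ≈ -52384.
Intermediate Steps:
f = 234478/338571 (f = (-240504 + 6026)/(-140513 - 198058) = -234478/(-338571) = -234478*(-1/338571) = 234478/338571 ≈ 0.69255)
f - T = 234478/338571 - 1*52385 = 234478/338571 - 52385 = -17735807357/338571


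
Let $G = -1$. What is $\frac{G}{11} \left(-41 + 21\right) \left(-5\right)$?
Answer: $- \frac{100}{11} \approx -9.0909$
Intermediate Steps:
$\frac{G}{11} \left(-41 + 21\right) \left(-5\right) = - \frac{1}{11} \left(-41 + 21\right) \left(-5\right) = \left(-1\right) \frac{1}{11} \left(\left(-20\right) \left(-5\right)\right) = \left(- \frac{1}{11}\right) 100 = - \frac{100}{11}$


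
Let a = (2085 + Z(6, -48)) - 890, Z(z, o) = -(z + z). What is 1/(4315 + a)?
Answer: 1/5498 ≈ 0.00018188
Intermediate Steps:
Z(z, o) = -2*z
a = 1183 (a = (2085 - 2*6) - 890 = (2085 - 12) - 890 = 2073 - 890 = 1183)
1/(4315 + a) = 1/(4315 + 1183) = 1/5498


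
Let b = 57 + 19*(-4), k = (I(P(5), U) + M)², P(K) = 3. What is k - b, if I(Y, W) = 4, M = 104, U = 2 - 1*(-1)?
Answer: 11683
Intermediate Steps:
U = 3 (U = 2 + 1 = 3)
k = 11664 (k = (4 + 104)² = 108² = 11664)
b = -19 (b = 57 - 76 = -19)
k - b = 11664 - 1*(-19) = 11664 + 19 = 11683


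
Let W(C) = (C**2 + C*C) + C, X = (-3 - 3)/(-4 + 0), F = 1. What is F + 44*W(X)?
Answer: 265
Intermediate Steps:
X = 3/2 (X = -6/(-4) = -6*(-1/4) = 3/2 ≈ 1.5000)
W(C) = C + 2*C**2 (W(C) = (C**2 + C**2) + C = 2*C**2 + C = C + 2*C**2)
F + 44*W(X) = 1 + 44*(3*(1 + 2*(3/2))/2) = 1 + 44*(3*(1 + 3)/2) = 1 + 44*((3/2)*4) = 1 + 44*6 = 1 + 264 = 265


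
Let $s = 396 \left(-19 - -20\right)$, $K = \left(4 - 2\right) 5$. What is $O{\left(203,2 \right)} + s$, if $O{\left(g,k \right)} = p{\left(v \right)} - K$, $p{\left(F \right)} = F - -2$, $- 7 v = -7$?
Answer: $389$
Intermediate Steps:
$K = 10$ ($K = 2 \cdot 5 = 10$)
$v = 1$ ($v = \left(- \frac{1}{7}\right) \left(-7\right) = 1$)
$p{\left(F \right)} = 2 + F$ ($p{\left(F \right)} = F + 2 = 2 + F$)
$O{\left(g,k \right)} = -7$ ($O{\left(g,k \right)} = \left(2 + 1\right) - 10 = 3 - 10 = -7$)
$s = 396$ ($s = 396 \left(-19 + 20\right) = 396 \cdot 1 = 396$)
$O{\left(203,2 \right)} + s = -7 + 396 = 389$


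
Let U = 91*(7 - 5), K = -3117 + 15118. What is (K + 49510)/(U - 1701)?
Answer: -61511/1519 ≈ -40.494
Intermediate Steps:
K = 12001
U = 182 (U = 91*2 = 182)
(K + 49510)/(U - 1701) = (12001 + 49510)/(182 - 1701) = 61511/(-1519) = 61511*(-1/1519) = -61511/1519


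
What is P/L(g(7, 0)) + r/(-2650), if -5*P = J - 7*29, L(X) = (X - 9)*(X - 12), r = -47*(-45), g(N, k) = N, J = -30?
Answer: 5117/1325 ≈ 3.8619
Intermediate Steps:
r = 2115
L(X) = (-12 + X)*(-9 + X) (L(X) = (-9 + X)*(-12 + X) = (-12 + X)*(-9 + X))
P = 233/5 (P = -(-30 - 7*29)/5 = -(-30 - 203)/5 = -⅕*(-233) = 233/5 ≈ 46.600)
P/L(g(7, 0)) + r/(-2650) = 233/(5*(108 + 7² - 21*7)) + 2115/(-2650) = 233/(5*(108 + 49 - 147)) + 2115*(-1/2650) = (233/5)/10 - 423/530 = (233/5)*(⅒) - 423/530 = 233/50 - 423/530 = 5117/1325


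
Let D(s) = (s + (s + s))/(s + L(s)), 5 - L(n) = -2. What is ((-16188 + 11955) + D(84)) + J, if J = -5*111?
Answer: -62208/13 ≈ -4785.2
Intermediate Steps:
L(n) = 7 (L(n) = 5 - 1*(-2) = 5 + 2 = 7)
J = -555
D(s) = 3*s/(7 + s) (D(s) = (s + (s + s))/(s + 7) = (s + 2*s)/(7 + s) = (3*s)/(7 + s) = 3*s/(7 + s))
((-16188 + 11955) + D(84)) + J = ((-16188 + 11955) + 3*84/(7 + 84)) - 555 = (-4233 + 3*84/91) - 555 = (-4233 + 3*84*(1/91)) - 555 = (-4233 + 36/13) - 555 = -54993/13 - 555 = -62208/13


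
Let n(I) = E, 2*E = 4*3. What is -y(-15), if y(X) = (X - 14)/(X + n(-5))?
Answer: -29/9 ≈ -3.2222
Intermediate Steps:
E = 6 (E = (4*3)/2 = (½)*12 = 6)
n(I) = 6
y(X) = (-14 + X)/(6 + X) (y(X) = (X - 14)/(X + 6) = (-14 + X)/(6 + X))
-y(-15) = -(-14 - 15)/(6 - 15) = -(-29)/(-9) = -(-1)*(-29)/9 = -1*29/9 = -29/9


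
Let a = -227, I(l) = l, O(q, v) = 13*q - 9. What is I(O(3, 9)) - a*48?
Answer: 10926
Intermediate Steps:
O(q, v) = -9 + 13*q
I(O(3, 9)) - a*48 = (-9 + 13*3) - (-227)*48 = (-9 + 39) - 1*(-10896) = 30 + 10896 = 10926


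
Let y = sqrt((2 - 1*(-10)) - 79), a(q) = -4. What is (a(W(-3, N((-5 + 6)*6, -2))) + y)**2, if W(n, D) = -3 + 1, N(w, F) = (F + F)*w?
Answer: (4 - I*sqrt(67))**2 ≈ -51.0 - 65.483*I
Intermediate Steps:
N(w, F) = 2*F*w (N(w, F) = (2*F)*w = 2*F*w)
W(n, D) = -2
y = I*sqrt(67) (y = sqrt((2 + 10) - 79) = sqrt(12 - 79) = sqrt(-67) = I*sqrt(67) ≈ 8.1853*I)
(a(W(-3, N((-5 + 6)*6, -2))) + y)**2 = (-4 + I*sqrt(67))**2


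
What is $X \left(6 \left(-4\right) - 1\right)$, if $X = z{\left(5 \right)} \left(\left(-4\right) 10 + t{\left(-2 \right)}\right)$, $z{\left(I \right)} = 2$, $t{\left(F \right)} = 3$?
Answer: $1850$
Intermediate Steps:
$X = -74$ ($X = 2 \left(\left(-4\right) 10 + 3\right) = 2 \left(-40 + 3\right) = 2 \left(-37\right) = -74$)
$X \left(6 \left(-4\right) - 1\right) = - 74 \left(6 \left(-4\right) - 1\right) = - 74 \left(-24 - 1\right) = \left(-74\right) \left(-25\right) = 1850$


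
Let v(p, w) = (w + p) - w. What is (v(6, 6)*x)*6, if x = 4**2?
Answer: 576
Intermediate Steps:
v(p, w) = p (v(p, w) = (p + w) - w = p)
x = 16
(v(6, 6)*x)*6 = (6*16)*6 = 96*6 = 576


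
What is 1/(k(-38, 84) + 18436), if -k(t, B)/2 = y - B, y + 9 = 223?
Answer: 1/18176 ≈ 5.5018e-5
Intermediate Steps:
y = 214 (y = -9 + 223 = 214)
k(t, B) = -428 + 2*B (k(t, B) = -2*(214 - B) = -428 + 2*B)
1/(k(-38, 84) + 18436) = 1/((-428 + 2*84) + 18436) = 1/((-428 + 168) + 18436) = 1/(-260 + 18436) = 1/18176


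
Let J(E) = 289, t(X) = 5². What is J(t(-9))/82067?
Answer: 289/82067 ≈ 0.0035215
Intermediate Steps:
t(X) = 25
J(t(-9))/82067 = 289/82067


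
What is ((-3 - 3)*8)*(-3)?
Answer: 144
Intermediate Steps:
((-3 - 3)*8)*(-3) = -6*8*(-3) = -48*(-3) = 144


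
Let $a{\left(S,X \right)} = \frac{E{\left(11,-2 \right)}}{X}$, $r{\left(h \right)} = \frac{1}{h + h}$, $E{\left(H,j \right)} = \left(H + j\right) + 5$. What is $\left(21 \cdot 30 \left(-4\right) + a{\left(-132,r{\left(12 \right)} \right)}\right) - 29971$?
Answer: $-32155$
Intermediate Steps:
$E{\left(H,j \right)} = 5 + H + j$
$r{\left(h \right)} = \frac{1}{2 h}$
$a{\left(S,X \right)} = \frac{14}{X}$ ($a{\left(S,X \right)} = \frac{5 + 11 - 2}{X} = \frac{14}{X}$)
$\left(21 \cdot 30 \left(-4\right) + a{\left(-132,r{\left(12 \right)} \right)}\right) - 29971 = \left(21 \cdot 30 \left(-4\right) + \frac{14}{\frac{1}{2} \cdot \frac{1}{12}}\right) - 29971 = \left(630 \left(-4\right) + \frac{14}{\frac{1}{2} \cdot \frac{1}{12}}\right) - 29971 = \left(-2520 + 14 \frac{1}{\frac{1}{24}}\right) - 29971 = \left(-2520 + 14 \cdot 24\right) - 29971 = \left(-2520 + 336\right) - 29971 = -2184 - 29971 = -32155$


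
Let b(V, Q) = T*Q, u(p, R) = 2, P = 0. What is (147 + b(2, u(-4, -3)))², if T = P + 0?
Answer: 21609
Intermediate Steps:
T = 0 (T = 0 + 0 = 0)
b(V, Q) = 0 (b(V, Q) = 0*Q = 0)
(147 + b(2, u(-4, -3)))² = (147 + 0)² = 147² = 21609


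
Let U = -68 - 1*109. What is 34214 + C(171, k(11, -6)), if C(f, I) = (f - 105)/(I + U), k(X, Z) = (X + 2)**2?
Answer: 136823/4 ≈ 34206.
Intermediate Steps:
U = -177 (U = -68 - 109 = -177)
k(X, Z) = (2 + X)**2
C(f, I) = (-105 + f)/(-177 + I) (C(f, I) = (f - 105)/(I - 177) = (-105 + f)/(-177 + I))
34214 + C(171, k(11, -6)) = 34214 + (-105 + 171)/(-177 + (2 + 11)**2) = 34214 + 66/(-177 + 13**2) = 34214 + 66/(-177 + 169) = 34214 + 66/(-8) = 34214 - 1/8*66 = 34214 - 33/4 = 136823/4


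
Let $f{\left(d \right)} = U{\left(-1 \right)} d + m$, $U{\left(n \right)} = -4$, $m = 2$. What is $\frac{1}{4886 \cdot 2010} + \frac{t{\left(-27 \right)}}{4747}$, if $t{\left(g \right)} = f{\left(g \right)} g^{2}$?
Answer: $\frac{787534768147}{46619622420} \approx 16.893$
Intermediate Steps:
$f{\left(d \right)} = 2 - 4 d$ ($f{\left(d \right)} = - 4 d + 2 = 2 - 4 d$)
$t{\left(g \right)} = g^{2} \left(2 - 4 g\right)$ ($t{\left(g \right)} = \left(2 - 4 g\right) g^{2} = g^{2} \left(2 - 4 g\right)$)
$\frac{1}{4886 \cdot 2010} + \frac{t{\left(-27 \right)}}{4747} = \frac{1}{4886 \cdot 2010} + \frac{\left(-27\right)^{2} \left(2 - -108\right)}{4747} = \frac{1}{4886} \cdot \frac{1}{2010} + 729 \left(2 + 108\right) \frac{1}{4747} = \frac{1}{9820860} + 729 \cdot 110 \cdot \frac{1}{4747} = \frac{1}{9820860} + 80190 \cdot \frac{1}{4747} = \frac{1}{9820860} + \frac{80190}{4747} = \frac{787534768147}{46619622420}$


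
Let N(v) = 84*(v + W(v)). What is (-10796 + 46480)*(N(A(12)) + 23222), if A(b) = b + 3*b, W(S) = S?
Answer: 1116409624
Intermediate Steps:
A(b) = 4*b
N(v) = 168*v (N(v) = 84*(v + v) = 84*(2*v) = 168*v)
(-10796 + 46480)*(N(A(12)) + 23222) = (-10796 + 46480)*(168*(4*12) + 23222) = 35684*(168*48 + 23222) = 35684*(8064 + 23222) = 35684*31286 = 1116409624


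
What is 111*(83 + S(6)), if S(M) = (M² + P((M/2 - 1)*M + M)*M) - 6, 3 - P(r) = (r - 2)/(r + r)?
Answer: 14245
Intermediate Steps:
P(r) = 3 - (-2 + r)/(2*r) (P(r) = 3 - (r - 2)/(r + r) = 3 - (-2 + r)/(2*r))
S(M) = -6 + M² + M*(5/2 + 1/(M + M*(-1 + M/2))) (S(M) = (M² + (5/2 + 1/((M/2 - 1)*M + M))*M) - 6 = (M² + (5/2 + 1/((-1 + M/2)*M + M))*M) - 6 = (M² + (5/2 + 1/(M*(-1 + M/2) + M))*M) - 6 = (M² + (5/2 + 1/(M + M*(-1 + M/2)))*M) - 6 = (M² + M*(5/2 + 1/(M + M*(-1 + M/2)))) - 6 = -6 + M² + M*(5/2 + 1/(M + M*(-1 + M/2))))
111*(83 + S(6)) = 111*(83 + (-6 + 6² + 2/6 + (5/2)*6)) = 111*(83 + (-6 + 36 + 2*(⅙) + 15)) = 111*(83 + (-6 + 36 + ⅓ + 15)) = 111*(83 + 136/3) = 111*(385/3) = 14245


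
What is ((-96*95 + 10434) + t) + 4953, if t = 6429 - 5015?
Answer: 7681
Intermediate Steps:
t = 1414
((-96*95 + 10434) + t) + 4953 = ((-96*95 + 10434) + 1414) + 4953 = ((-9120 + 10434) + 1414) + 4953 = (1314 + 1414) + 4953 = 2728 + 4953 = 7681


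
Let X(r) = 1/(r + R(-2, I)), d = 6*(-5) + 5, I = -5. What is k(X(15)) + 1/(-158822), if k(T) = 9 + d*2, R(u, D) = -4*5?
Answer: -6511703/158822 ≈ -41.000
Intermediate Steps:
d = -25 (d = -30 + 5 = -25)
R(u, D) = -20
X(r) = 1/(-20 + r) (X(r) = 1/(r - 20) = 1/(-20 + r))
k(T) = -41 (k(T) = 9 - 25*2 = 9 - 50 = -41)
k(X(15)) + 1/(-158822) = -41 + 1/(-158822) = -41 - 1/158822 = -6511703/158822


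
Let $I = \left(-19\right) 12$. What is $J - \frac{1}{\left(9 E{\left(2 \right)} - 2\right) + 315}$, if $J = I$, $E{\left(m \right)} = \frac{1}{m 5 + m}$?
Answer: $- \frac{286144}{1255} \approx -228.0$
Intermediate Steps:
$I = -228$
$E{\left(m \right)} = \frac{1}{6 m}$ ($E{\left(m \right)} = \frac{1}{5 m + m} = \frac{1}{6 m}$)
$J = -228$
$J - \frac{1}{\left(9 E{\left(2 \right)} - 2\right) + 315} = -228 - \frac{1}{\left(9 \frac{1}{6 \cdot 2} - 2\right) + 315} = -228 - \frac{1}{\left(9 \cdot \frac{1}{6} \cdot \frac{1}{2} - 2\right) + 315} = -228 - \frac{1}{\left(9 \cdot \frac{1}{12} - 2\right) + 315} = -228 - \frac{1}{\left(\frac{3}{4} - 2\right) + 315} = -228 - \frac{1}{- \frac{5}{4} + 315} = -228 - \frac{1}{\frac{1255}{4}} = -228 - \frac{4}{1255} = - \frac{286144}{1255}$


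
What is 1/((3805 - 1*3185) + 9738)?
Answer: 1/10358 ≈ 9.6544e-5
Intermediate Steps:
1/((3805 - 1*3185) + 9738) = 1/((3805 - 3185) + 9738) = 1/(620 + 9738) = 1/10358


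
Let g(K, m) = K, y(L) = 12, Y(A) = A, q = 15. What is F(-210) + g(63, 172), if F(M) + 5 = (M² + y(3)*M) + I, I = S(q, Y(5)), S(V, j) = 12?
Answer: 41650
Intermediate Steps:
I = 12
F(M) = 7 + M² + 12*M (F(M) = -5 + ((M² + 12*M) + 12) = -5 + (12 + M² + 12*M) = 7 + M² + 12*M)
F(-210) + g(63, 172) = (7 + (-210)² + 12*(-210)) + 63 = (7 + 44100 - 2520) + 63 = 41587 + 63 = 41650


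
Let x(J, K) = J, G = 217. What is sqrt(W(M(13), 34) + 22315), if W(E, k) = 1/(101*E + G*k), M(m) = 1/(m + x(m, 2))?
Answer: sqrt(822011881320069)/191929 ≈ 149.38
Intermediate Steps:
M(m) = 1/(2*m) (M(m) = 1/(m + m) = 1/(2*m))
W(E, k) = 1/(101*E + 217*k)
sqrt(W(M(13), 34) + 22315) = sqrt(1/(101*((1/2)/13) + 217*34) + 22315) = sqrt(1/(101*((1/2)*(1/13)) + 7378) + 22315) = sqrt(1/(101*(1/26) + 7378) + 22315) = sqrt(1/(101/26 + 7378) + 22315) = sqrt(1/(191929/26) + 22315) = sqrt(26/191929 + 22315) = sqrt(4282895661/191929) = sqrt(822011881320069)/191929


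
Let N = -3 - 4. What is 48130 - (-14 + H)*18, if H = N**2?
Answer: 47500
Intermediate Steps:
N = -7
H = 49 (H = (-7)**2 = 49)
48130 - (-14 + H)*18 = 48130 - (-14 + 49)*18 = 48130 - 35*18 = 48130 - 1*630 = 48130 - 630 = 47500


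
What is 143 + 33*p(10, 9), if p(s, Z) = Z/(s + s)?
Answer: 3157/20 ≈ 157.85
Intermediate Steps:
p(s, Z) = Z/(2*s) (p(s, Z) = Z/((2*s)) = Z*(1/(2*s)) = Z/(2*s))
143 + 33*p(10, 9) = 143 + 33*((1/2)*9/10) = 143 + 33*((1/2)*9*(1/10)) = 143 + 33*(9/20) = 143 + 297/20 = 3157/20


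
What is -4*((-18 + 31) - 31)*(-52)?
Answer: -3744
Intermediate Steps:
-4*((-18 + 31) - 31)*(-52) = -4*(13 - 31)*(-52) = -4*(-18)*(-52) = 72*(-52) = -3744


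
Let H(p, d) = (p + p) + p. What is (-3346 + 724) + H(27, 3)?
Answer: -2541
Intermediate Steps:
H(p, d) = 3*p (H(p, d) = 2*p + p = 3*p)
(-3346 + 724) + H(27, 3) = (-3346 + 724) + 3*27 = -2622 + 81 = -2541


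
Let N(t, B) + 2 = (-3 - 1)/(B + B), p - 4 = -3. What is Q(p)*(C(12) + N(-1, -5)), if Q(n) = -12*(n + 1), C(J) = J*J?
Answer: -17088/5 ≈ -3417.6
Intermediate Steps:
p = 1 (p = 4 - 3 = 1)
N(t, B) = -2 - 2/B (N(t, B) = -2 + (-3 - 1)/(B + B) = -2 - 4*1/(2*B) = -2 - 2/B)
C(J) = J²
Q(n) = -12 - 12*n (Q(n) = -12*(1 + n) = -12 - 12*n)
Q(p)*(C(12) + N(-1, -5)) = (-12 - 12*1)*(12² + (-2 - 2/(-5))) = (-12 - 12)*(144 + (-2 - 2*(-⅕))) = -24*(144 + (-2 + ⅖)) = -24*(144 - 8/5) = -24*712/5 = -17088/5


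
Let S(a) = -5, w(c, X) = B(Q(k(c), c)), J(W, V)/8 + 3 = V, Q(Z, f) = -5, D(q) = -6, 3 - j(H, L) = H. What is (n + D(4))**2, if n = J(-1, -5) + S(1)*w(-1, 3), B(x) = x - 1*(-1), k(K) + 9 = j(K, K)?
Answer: 2500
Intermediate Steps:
j(H, L) = 3 - H
k(K) = -6 - K (k(K) = -9 + (3 - K) = -6 - K)
B(x) = 1 + x (B(x) = x + 1 = 1 + x)
J(W, V) = -24 + 8*V
w(c, X) = -4 (w(c, X) = 1 - 5 = -4)
n = -44 (n = (-24 + 8*(-5)) - 5*(-4) = (-24 - 40) + 20 = -64 + 20 = -44)
(n + D(4))**2 = (-44 - 6)**2 = (-50)**2 = 2500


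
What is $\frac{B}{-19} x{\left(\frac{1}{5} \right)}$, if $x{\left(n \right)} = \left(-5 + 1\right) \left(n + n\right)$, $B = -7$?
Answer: $- \frac{56}{95} \approx -0.58947$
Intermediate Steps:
$x{\left(n \right)} = - 8 n$ ($x{\left(n \right)} = - 4 \cdot 2 n = - 8 n$)
$\frac{B}{-19} x{\left(\frac{1}{5} \right)} = - \frac{7}{-19} \left(- \frac{8}{5}\right) = \left(-7\right) \left(- \frac{1}{19}\right) \left(\left(-8\right) \frac{1}{5}\right) = \frac{7}{19} \left(- \frac{8}{5}\right) = - \frac{56}{95}$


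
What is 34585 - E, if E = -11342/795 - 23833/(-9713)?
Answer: 5040582662/145695 ≈ 34597.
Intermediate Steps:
E = -1721087/145695 (E = -11342*1/795 - 23833*(-1/9713) = -214/15 + 23833/9713 = -1721087/145695 ≈ -11.813)
34585 - E = 34585 - 1*(-1721087/145695) = 34585 + 1721087/145695 = 5040582662/145695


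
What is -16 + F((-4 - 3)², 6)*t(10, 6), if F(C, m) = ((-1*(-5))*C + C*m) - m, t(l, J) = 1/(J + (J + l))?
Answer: 181/22 ≈ 8.2273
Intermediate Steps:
t(l, J) = 1/(l + 2*J)
F(C, m) = -m + 5*C + C*m (F(C, m) = (5*C + C*m) - m = -m + 5*C + C*m)
-16 + F((-4 - 3)², 6)*t(10, 6) = -16 + (-1*6 + 5*(-4 - 3)² + (-4 - 3)²*6)/(10 + 2*6) = -16 + (-6 + 5*(-7)² + (-7)²*6)/(10 + 12) = -16 + (-6 + 5*49 + 49*6)/22 = -16 + (-6 + 245 + 294)*(1/22) = -16 + 533*(1/22) = -16 + 533/22 = 181/22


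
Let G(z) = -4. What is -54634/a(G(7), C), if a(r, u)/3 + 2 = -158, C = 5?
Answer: 27317/240 ≈ 113.82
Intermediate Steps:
a(r, u) = -480 (a(r, u) = -6 + 3*(-158) = -6 - 474 = -480)
-54634/a(G(7), C) = -54634/(-480) = -54634*(-1/480) = 27317/240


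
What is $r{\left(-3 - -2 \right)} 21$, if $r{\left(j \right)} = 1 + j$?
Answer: $0$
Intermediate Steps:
$r{\left(-3 - -2 \right)} 21 = \left(1 - 1\right) 21 = 0 \cdot 21 = 0$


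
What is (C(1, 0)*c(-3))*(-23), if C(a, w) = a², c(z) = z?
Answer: 69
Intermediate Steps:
(C(1, 0)*c(-3))*(-23) = (1²*(-3))*(-23) = (1*(-3))*(-23) = -3*(-23) = 69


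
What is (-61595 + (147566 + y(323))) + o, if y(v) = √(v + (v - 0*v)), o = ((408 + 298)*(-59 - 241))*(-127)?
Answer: 26984571 + √646 ≈ 2.6985e+7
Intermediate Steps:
o = 26898600 (o = (706*(-300))*(-127) = -211800*(-127) = 26898600)
y(v) = √2*√v (y(v) = √(v + (v - 1*0)) = √(v + (v + 0)) = √(v + v) = √(2*v) = √2*√v)
(-61595 + (147566 + y(323))) + o = (-61595 + (147566 + √2*√323)) + 26898600 = (-61595 + (147566 + √646)) + 26898600 = (85971 + √646) + 26898600 = 26984571 + √646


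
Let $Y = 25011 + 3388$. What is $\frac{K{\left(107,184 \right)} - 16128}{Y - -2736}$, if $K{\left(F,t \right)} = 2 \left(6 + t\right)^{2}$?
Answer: $\frac{56072}{31135} \approx 1.8009$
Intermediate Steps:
$Y = 28399$
$\frac{K{\left(107,184 \right)} - 16128}{Y - -2736} = \frac{2 \left(6 + 184\right)^{2} - 16128}{28399 - -2736} = \frac{2 \cdot 190^{2} - 16128}{28399 + 2736} = \frac{2 \cdot 36100 - 16128}{31135} = \left(72200 - 16128\right) \frac{1}{31135} = 56072 \cdot \frac{1}{31135} = \frac{56072}{31135}$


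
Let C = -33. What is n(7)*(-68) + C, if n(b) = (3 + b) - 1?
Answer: -645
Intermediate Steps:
n(b) = 2 + b
n(7)*(-68) + C = (2 + 7)*(-68) - 33 = 9*(-68) - 33 = -612 - 33 = -645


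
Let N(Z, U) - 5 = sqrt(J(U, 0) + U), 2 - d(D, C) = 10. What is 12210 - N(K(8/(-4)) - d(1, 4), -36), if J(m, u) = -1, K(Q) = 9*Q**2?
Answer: 12205 - I*sqrt(37) ≈ 12205.0 - 6.0828*I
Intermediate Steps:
d(D, C) = -8 (d(D, C) = 2 - 1*10 = 2 - 10 = -8)
N(Z, U) = 5 + sqrt(-1 + U)
12210 - N(K(8/(-4)) - d(1, 4), -36) = 12210 - (5 + sqrt(-1 - 36)) = 12210 - (5 + sqrt(-37)) = 12210 - (5 + I*sqrt(37)) = 12210 + (-5 - I*sqrt(37)) = 12205 - I*sqrt(37)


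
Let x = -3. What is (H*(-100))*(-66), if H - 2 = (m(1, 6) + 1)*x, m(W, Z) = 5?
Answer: -105600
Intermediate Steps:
H = -16 (H = 2 + (5 + 1)*(-3) = 2 + 6*(-3) = 2 - 18 = -16)
(H*(-100))*(-66) = -16*(-100)*(-66) = 1600*(-66) = -105600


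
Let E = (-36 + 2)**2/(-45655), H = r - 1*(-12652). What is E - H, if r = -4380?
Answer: -377659316/45655 ≈ -8272.0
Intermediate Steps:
H = 8272 (H = -4380 - 1*(-12652) = -4380 + 12652 = 8272)
E = -1156/45655 (E = (-34)**2*(-1/45655) = 1156*(-1/45655) = -1156/45655 ≈ -0.025320)
E - H = -1156/45655 - 1*8272 = -1156/45655 - 8272 = -377659316/45655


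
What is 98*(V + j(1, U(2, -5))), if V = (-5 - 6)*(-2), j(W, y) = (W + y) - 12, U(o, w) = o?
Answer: 1274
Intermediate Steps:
j(W, y) = -12 + W + y
V = 22 (V = -11*(-2) = 22)
98*(V + j(1, U(2, -5))) = 98*(22 + (-12 + 1 + 2)) = 98*(22 - 9) = 98*13 = 1274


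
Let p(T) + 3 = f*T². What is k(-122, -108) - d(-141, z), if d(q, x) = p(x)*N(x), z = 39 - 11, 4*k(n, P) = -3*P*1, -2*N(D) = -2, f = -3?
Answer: 2436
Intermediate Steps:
N(D) = 1 (N(D) = -½*(-2) = 1)
p(T) = -3 - 3*T²
k(n, P) = -3*P/4 (k(n, P) = (-3*P*1)/4 = (-3*P)/4 = -3*P/4)
z = 28
d(q, x) = -3 - 3*x² (d(q, x) = (-3 - 3*x²)*1 = -3 - 3*x²)
k(-122, -108) - d(-141, z) = -¾*(-108) - (-3 - 3*28²) = 81 - (-3 - 3*784) = 81 - (-3 - 2352) = 81 - 1*(-2355) = 81 + 2355 = 2436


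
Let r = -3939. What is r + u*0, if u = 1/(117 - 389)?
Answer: -3939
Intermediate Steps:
u = -1/272 (u = 1/(-272) = -1/272 ≈ -0.0036765)
r + u*0 = -3939 - 1/272*0 = -3939 + 0 = -3939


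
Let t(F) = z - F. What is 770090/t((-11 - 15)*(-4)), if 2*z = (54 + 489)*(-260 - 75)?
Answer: -1540180/182113 ≈ -8.4573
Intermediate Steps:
z = -181905/2 (z = ((54 + 489)*(-260 - 75))/2 = (543*(-335))/2 = (½)*(-181905) = -181905/2 ≈ -90953.)
t(F) = -181905/2 - F
770090/t((-11 - 15)*(-4)) = 770090/(-181905/2 - (-11 - 15)*(-4)) = 770090/(-181905/2 - (-26)*(-4)) = 770090/(-181905/2 - 1*104) = 770090/(-181905/2 - 104) = 770090/(-182113/2) = 770090*(-2/182113) = -1540180/182113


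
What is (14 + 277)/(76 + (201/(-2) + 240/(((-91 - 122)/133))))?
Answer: -13774/8253 ≈ -1.6690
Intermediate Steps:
(14 + 277)/(76 + (201/(-2) + 240/(((-91 - 122)/133)))) = 291/(76 + (201*(-½) + 240/((-213*1/133)))) = 291/(76 + (-201/2 + 240/(-213/133))) = 291/(76 + (-201/2 + 240*(-133/213))) = 291/(76 + (-201/2 - 10640/71)) = 291/(76 - 35551/142) = 291/(-24759/142) = 291*(-142/24759) = -13774/8253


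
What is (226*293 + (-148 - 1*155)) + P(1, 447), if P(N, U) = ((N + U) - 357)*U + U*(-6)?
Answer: 103910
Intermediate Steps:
P(N, U) = -6*U + U*(-357 + N + U) (P(N, U) = (-357 + N + U)*U - 6*U = U*(-357 + N + U) - 6*U = -6*U + U*(-357 + N + U))
(226*293 + (-148 - 1*155)) + P(1, 447) = (226*293 + (-148 - 1*155)) + 447*(-363 + 1 + 447) = (66218 + (-148 - 155)) + 447*85 = (66218 - 303) + 37995 = 65915 + 37995 = 103910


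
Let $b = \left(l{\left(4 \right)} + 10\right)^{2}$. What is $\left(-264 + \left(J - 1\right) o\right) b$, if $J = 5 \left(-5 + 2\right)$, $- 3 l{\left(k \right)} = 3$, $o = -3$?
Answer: $-17496$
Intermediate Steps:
$l{\left(k \right)} = -1$ ($l{\left(k \right)} = \left(- \frac{1}{3}\right) 3 = -1$)
$J = -15$ ($J = 5 \left(-3\right) = -15$)
$b = 81$ ($b = \left(-1 + 10\right)^{2} = 9^{2} = 81$)
$\left(-264 + \left(J - 1\right) o\right) b = \left(-264 + \left(-15 - 1\right) \left(-3\right)\right) 81 = \left(-264 - -48\right) 81 = \left(-264 + 48\right) 81 = \left(-216\right) 81 = -17496$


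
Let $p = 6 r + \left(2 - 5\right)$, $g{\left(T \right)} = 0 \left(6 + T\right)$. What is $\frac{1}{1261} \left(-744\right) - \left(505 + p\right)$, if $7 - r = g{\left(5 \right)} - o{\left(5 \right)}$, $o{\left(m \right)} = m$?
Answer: $- \frac{724558}{1261} \approx -574.59$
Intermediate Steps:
$g{\left(T \right)} = 0$
$r = 12$ ($r = 7 - \left(0 - 5\right) = 7 - -5 = 7 + 5 = 12$)
$p = 69$ ($p = 6 \cdot 12 + \left(2 - 5\right) = 72 - 3 = 69$)
$\frac{1}{1261} \left(-744\right) - \left(505 + p\right) = \frac{1}{1261} \left(-744\right) - 574 = - \frac{744}{1261} - 574 = - \frac{724558}{1261}$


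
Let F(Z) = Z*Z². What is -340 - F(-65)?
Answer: 274285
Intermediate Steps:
F(Z) = Z³
-340 - F(-65) = -340 - 1*(-65)³ = -340 - 1*(-274625) = -340 + 274625 = 274285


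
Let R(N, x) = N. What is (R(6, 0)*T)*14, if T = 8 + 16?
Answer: 2016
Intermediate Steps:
T = 24
(R(6, 0)*T)*14 = (6*24)*14 = 144*14 = 2016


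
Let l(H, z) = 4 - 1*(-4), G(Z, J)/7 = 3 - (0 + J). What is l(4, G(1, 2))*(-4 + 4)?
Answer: 0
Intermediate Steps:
G(Z, J) = 21 - 7*J (G(Z, J) = 7*(3 - (0 + J)) = 7*(3 - J) = 21 - 7*J)
l(H, z) = 8 (l(H, z) = 4 + 4 = 8)
l(4, G(1, 2))*(-4 + 4) = 8*(-4 + 4) = 8*0 = 0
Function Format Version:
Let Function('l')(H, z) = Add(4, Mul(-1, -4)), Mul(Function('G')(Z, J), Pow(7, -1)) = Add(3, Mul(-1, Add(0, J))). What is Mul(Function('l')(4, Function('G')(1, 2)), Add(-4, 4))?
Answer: 0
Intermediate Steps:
Function('G')(Z, J) = Add(21, Mul(-7, J)) (Function('G')(Z, J) = Mul(7, Add(3, Mul(-1, Add(0, J)))) = Mul(7, Add(3, Mul(-1, J))) = Add(21, Mul(-7, J)))
Function('l')(H, z) = 8 (Function('l')(H, z) = Add(4, 4) = 8)
Mul(Function('l')(4, Function('G')(1, 2)), Add(-4, 4)) = Mul(8, Add(-4, 4)) = Mul(8, 0) = 0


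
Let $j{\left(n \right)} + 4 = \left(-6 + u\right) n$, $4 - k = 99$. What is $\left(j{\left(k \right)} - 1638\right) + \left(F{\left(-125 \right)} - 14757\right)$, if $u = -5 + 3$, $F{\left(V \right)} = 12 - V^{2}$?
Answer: $-31252$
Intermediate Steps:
$k = -95$ ($k = 4 - 99 = -95$)
$u = -2$
$j{\left(n \right)} = -4 - 8 n$ ($j{\left(n \right)} = -4 + \left(-6 - 2\right) n = -4 - 8 n$)
$\left(j{\left(k \right)} - 1638\right) + \left(F{\left(-125 \right)} - 14757\right) = \left(\left(-4 - -760\right) - 1638\right) + \left(\left(12 - \left(-125\right)^{2}\right) - 14757\right) = \left(\left(-4 + 760\right) - 1638\right) + \left(\left(12 - 15625\right) - 14757\right) = \left(756 - 1638\right) + \left(\left(12 - 15625\right) - 14757\right) = -882 - 30370 = -31252$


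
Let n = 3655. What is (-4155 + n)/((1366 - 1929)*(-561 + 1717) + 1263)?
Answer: 100/129913 ≈ 0.00076975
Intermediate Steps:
(-4155 + n)/((1366 - 1929)*(-561 + 1717) + 1263) = (-4155 + 3655)/((1366 - 1929)*(-561 + 1717) + 1263) = -500/(-563*1156 + 1263) = -500/(-650828 + 1263) = -500/(-649565) = -500*(-1/649565) = 100/129913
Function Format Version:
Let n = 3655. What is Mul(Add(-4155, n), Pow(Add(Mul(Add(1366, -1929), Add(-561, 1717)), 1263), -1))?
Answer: Rational(100, 129913) ≈ 0.00076975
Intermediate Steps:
Mul(Add(-4155, n), Pow(Add(Mul(Add(1366, -1929), Add(-561, 1717)), 1263), -1)) = Mul(Add(-4155, 3655), Pow(Add(Mul(Add(1366, -1929), Add(-561, 1717)), 1263), -1)) = Mul(-500, Pow(Add(Mul(-563, 1156), 1263), -1)) = Mul(-500, Pow(Add(-650828, 1263), -1)) = Mul(-500, Pow(-649565, -1)) = Mul(-500, Rational(-1, 649565)) = Rational(100, 129913)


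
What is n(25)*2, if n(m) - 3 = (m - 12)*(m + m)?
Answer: 1306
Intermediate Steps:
n(m) = 3 + 2*m*(-12 + m) (n(m) = 3 + (m - 12)*(m + m) = 3 + (-12 + m)*(2*m) = 3 + 2*m*(-12 + m))
n(25)*2 = (3 - 24*25 + 2*25**2)*2 = (3 - 600 + 2*625)*2 = (3 - 600 + 1250)*2 = 653*2 = 1306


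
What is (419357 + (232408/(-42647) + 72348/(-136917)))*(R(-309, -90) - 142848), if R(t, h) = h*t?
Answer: -86221535897235214/1787297 ≈ -4.8241e+10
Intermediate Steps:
(419357 + (232408/(-42647) + 72348/(-136917)))*(R(-309, -90) - 142848) = (419357 + (232408/(-42647) + 72348/(-136917)))*(-90*(-309) - 142848) = (419357 + (232408*(-1/42647) + 72348*(-1/136917)))*(27810 - 142848) = (419357 + (-21128/3877 - 24116/45639))*(-115038) = (419357 - 1057758524/176942403)*(-115038) = (74200977536347/176942403)*(-115038) = -86221535897235214/1787297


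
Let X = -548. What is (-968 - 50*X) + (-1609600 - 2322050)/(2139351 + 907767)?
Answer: 13422915221/507853 ≈ 26431.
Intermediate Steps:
(-968 - 50*X) + (-1609600 - 2322050)/(2139351 + 907767) = (-968 - 50*(-548)) + (-1609600 - 2322050)/(2139351 + 907767) = (-968 + 27400) - 3931650/3047118 = 26432 - 3931650*1/3047118 = 26432 - 655275/507853 = 13422915221/507853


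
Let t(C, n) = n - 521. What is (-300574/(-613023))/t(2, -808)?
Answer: -300574/814707567 ≈ -0.00036894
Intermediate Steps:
t(C, n) = -521 + n
(-300574/(-613023))/t(2, -808) = (-300574/(-613023))/(-521 - 808) = -300574*(-1/613023)/(-1329) = (300574/613023)*(-1/1329) = -300574/814707567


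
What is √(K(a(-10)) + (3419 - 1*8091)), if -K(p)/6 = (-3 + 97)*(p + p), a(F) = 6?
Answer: 4*I*√715 ≈ 106.96*I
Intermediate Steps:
K(p) = -1128*p (K(p) = -6*(-3 + 97)*(p + p) = -564*2*p = -1128*p)
√(K(a(-10)) + (3419 - 1*8091)) = √(-1128*6 + (3419 - 1*8091)) = √(-6768 + (3419 - 8091)) = √(-6768 - 4672) = √(-11440) = 4*I*√715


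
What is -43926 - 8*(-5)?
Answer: -43886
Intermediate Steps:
-43926 - 8*(-5) = -43926 + 40 = -43886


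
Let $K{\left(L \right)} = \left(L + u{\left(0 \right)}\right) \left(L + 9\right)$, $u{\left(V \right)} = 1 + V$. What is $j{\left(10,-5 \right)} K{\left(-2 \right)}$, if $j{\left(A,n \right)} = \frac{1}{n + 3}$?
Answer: $\frac{7}{2} \approx 3.5$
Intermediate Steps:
$j{\left(A,n \right)} = \frac{1}{3 + n}$
$K{\left(L \right)} = \left(1 + L\right) \left(9 + L\right)$ ($K{\left(L \right)} = \left(L + \left(1 + 0\right)\right) \left(L + 9\right) = \left(L + 1\right) \left(9 + L\right) = \left(1 + L\right) \left(9 + L\right)$)
$j{\left(10,-5 \right)} K{\left(-2 \right)} = \frac{9 + \left(-2\right)^{2} + 10 \left(-2\right)}{3 - 5} = \frac{9 + 4 - 20}{-2} = \left(- \frac{1}{2}\right) \left(-7\right) = \frac{7}{2}$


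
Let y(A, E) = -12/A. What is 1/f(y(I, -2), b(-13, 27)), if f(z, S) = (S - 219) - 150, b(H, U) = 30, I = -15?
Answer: -1/339 ≈ -0.0029499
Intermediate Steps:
f(z, S) = -369 + S (f(z, S) = (-219 + S) - 150 = -369 + S)
1/f(y(I, -2), b(-13, 27)) = 1/(-369 + 30) = 1/(-339) = -1/339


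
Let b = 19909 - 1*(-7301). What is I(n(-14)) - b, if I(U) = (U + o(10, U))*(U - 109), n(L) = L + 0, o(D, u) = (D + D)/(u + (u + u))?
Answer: -178006/7 ≈ -25429.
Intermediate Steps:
o(D, u) = 2*D/(3*u) (o(D, u) = (2*D)/(u + 2*u) = (2*D)/((3*u)) = (2*D)*(1/(3*u)) = 2*D/(3*u))
n(L) = L
I(U) = (-109 + U)*(U + 20/(3*U)) (I(U) = (U + (⅔)*10/U)*(U - 109) = (U + 20/(3*U))*(-109 + U) = (-109 + U)*(U + 20/(3*U)))
b = 27210 (b = 19909 + 7301 = 27210)
I(n(-14)) - b = (20/3 + (-14)² - 109*(-14) - 2180/3/(-14)) - 1*27210 = (20/3 + 196 + 1526 - 2180/3*(-1/14)) - 27210 = (20/3 + 196 + 1526 + 1090/21) - 27210 = 12464/7 - 27210 = -178006/7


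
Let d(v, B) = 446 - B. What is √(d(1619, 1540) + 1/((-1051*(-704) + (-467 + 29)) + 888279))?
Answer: I*√2898611839189605/1627745 ≈ 33.076*I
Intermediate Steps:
√(d(1619, 1540) + 1/((-1051*(-704) + (-467 + 29)) + 888279)) = √((446 - 1*1540) + 1/((-1051*(-704) + (-467 + 29)) + 888279)) = √((446 - 1540) + 1/((739904 - 438) + 888279)) = √(-1094 + 1/(739466 + 888279)) = √(-1094 + 1/1627745) = √(-1780753029/1627745) = I*√2898611839189605/1627745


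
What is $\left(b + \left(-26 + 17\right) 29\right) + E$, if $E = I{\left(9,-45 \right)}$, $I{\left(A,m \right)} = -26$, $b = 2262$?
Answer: $1975$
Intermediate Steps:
$E = -26$
$\left(b + \left(-26 + 17\right) 29\right) + E = \left(2262 + \left(-26 + 17\right) 29\right) - 26 = \left(2262 - 261\right) - 26 = 2001 - 26 = 1975$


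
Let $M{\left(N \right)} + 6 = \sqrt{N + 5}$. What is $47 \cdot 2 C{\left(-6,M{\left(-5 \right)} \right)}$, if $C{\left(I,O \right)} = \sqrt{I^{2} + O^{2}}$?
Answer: $564 \sqrt{2} \approx 797.62$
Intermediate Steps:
$M{\left(N \right)} = -6 + \sqrt{5 + N}$ ($M{\left(N \right)} = -6 + \sqrt{N + 5} = -6 + \sqrt{5 + N}$)
$47 \cdot 2 C{\left(-6,M{\left(-5 \right)} \right)} = 47 \cdot 2 \sqrt{\left(-6\right)^{2} + \left(-6 + \sqrt{5 - 5}\right)^{2}} = 94 \sqrt{36 + \left(-6 + \sqrt{0}\right)^{2}} = 94 \sqrt{36 + \left(-6 + 0\right)^{2}} = 94 \sqrt{36 + \left(-6\right)^{2}} = 94 \sqrt{36 + 36} = 94 \sqrt{72} = 94 \cdot 6 \sqrt{2} = 564 \sqrt{2}$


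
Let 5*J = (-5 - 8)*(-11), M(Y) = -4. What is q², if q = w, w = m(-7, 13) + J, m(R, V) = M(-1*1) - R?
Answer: 24964/25 ≈ 998.56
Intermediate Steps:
J = 143/5 (J = ((-5 - 8)*(-11))/5 = (-13*(-11))/5 = (⅕)*143 = 143/5 ≈ 28.600)
m(R, V) = -4 - R
w = 158/5 (w = (-4 - 1*(-7)) + 143/5 = (-4 + 7) + 143/5 = 3 + 143/5 = 158/5 ≈ 31.600)
q = 158/5 ≈ 31.600
q² = (158/5)² = 24964/25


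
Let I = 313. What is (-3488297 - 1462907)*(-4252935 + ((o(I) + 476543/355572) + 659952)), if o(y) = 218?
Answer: 1581273646379958637/88893 ≈ 1.7789e+13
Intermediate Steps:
(-3488297 - 1462907)*(-4252935 + ((o(I) + 476543/355572) + 659952)) = (-3488297 - 1462907)*(-4252935 + ((218 + 476543/355572) + 659952)) = -4951204*(-4252935 + ((218 + 476543*(1/355572)) + 659952)) = -4951204*(-4252935 + ((218 + 476543/355572) + 659952)) = -4951204*(-4252935 + (77991239/355572 + 659952)) = -4951204*(-4252935 + 234738443783/355572) = -4951204*(-1277486160037/355572) = 1581273646379958637/88893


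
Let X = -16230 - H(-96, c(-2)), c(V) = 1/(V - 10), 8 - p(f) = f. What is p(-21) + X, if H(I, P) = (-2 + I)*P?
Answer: -97255/6 ≈ -16209.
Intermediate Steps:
p(f) = 8 - f
c(V) = 1/(-10 + V)
H(I, P) = P*(-2 + I)
X = -97429/6 (X = -16230 - (-2 - 96)/(-10 - 2) = -16230 - (-98)/(-12) = -16230 - (-1)*(-98)/12 = -16230 - 1*49/6 = -16230 - 49/6 = -97429/6 ≈ -16238.)
p(-21) + X = (8 - 1*(-21)) - 97429/6 = (8 + 21) - 97429/6 = 29 - 97429/6 = -97255/6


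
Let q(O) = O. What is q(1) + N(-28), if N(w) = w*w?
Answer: 785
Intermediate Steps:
N(w) = w²
q(1) + N(-28) = 1 + (-28)² = 1 + 784 = 785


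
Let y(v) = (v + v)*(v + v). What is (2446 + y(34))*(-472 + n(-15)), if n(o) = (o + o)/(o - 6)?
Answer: -3326940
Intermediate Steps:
n(o) = 2*o/(-6 + o) (n(o) = (2*o)/(-6 + o) = 2*o/(-6 + o))
y(v) = 4*v² (y(v) = (2*v)*(2*v) = 4*v²)
(2446 + y(34))*(-472 + n(-15)) = (2446 + 4*34²)*(-472 + 2*(-15)/(-6 - 15)) = (2446 + 4*1156)*(-472 + 2*(-15)/(-21)) = (2446 + 4624)*(-472 + 2*(-15)*(-1/21)) = 7070*(-472 + 10/7) = 7070*(-3294/7) = -3326940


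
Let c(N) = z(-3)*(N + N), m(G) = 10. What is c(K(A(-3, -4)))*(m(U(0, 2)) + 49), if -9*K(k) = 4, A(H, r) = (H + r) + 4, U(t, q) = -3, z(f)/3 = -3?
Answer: 472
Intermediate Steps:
z(f) = -9 (z(f) = 3*(-3) = -9)
A(H, r) = 4 + H + r
K(k) = -4/9 (K(k) = -1/9*4 = -4/9)
c(N) = -18*N (c(N) = -9*(N + N) = -18*N)
c(K(A(-3, -4)))*(m(U(0, 2)) + 49) = (-18*(-4/9))*(10 + 49) = 8*59 = 472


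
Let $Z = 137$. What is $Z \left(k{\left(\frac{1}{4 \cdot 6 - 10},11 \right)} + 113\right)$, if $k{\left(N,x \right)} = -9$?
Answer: $14248$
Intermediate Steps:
$Z \left(k{\left(\frac{1}{4 \cdot 6 - 10},11 \right)} + 113\right) = 137 \left(-9 + 113\right) = 137 \cdot 104 = 14248$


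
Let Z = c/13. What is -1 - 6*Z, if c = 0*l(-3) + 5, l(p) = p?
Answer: -43/13 ≈ -3.3077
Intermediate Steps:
c = 5 (c = 0*(-3) + 5 = 0 + 5 = 5)
Z = 5/13 ≈ 0.38462
-1 - 6*Z = -1 - 6*5/13 = -1 - 30/13 = -43/13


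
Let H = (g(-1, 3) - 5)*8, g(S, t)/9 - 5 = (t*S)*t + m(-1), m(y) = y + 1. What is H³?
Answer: -35287552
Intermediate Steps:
m(y) = 1 + y
g(S, t) = 45 + 9*S*t² (g(S, t) = 45 + 9*((t*S)*t + (1 - 1)) = 45 + 9*((S*t)*t + 0) = 45 + 9*(S*t² + 0) = 45 + 9*(S*t²) = 45 + 9*S*t²)
H = -328 (H = ((45 + 9*(-1)*3²) - 5)*8 = ((45 + 9*(-1)*9) - 5)*8 = ((45 - 81) - 5)*8 = (-36 - 5)*8 = -41*8 = -328)
H³ = (-328)³ = -35287552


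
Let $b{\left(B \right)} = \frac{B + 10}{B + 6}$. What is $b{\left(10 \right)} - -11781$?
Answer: $\frac{47129}{4} \approx 11782.0$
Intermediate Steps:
$b{\left(B \right)} = \frac{10 + B}{6 + B}$
$b{\left(10 \right)} - -11781 = \frac{10 + 10}{6 + 10} - -11781 = \frac{1}{16} \cdot 20 + 11781 = \frac{5}{4} + 11781 = \frac{47129}{4}$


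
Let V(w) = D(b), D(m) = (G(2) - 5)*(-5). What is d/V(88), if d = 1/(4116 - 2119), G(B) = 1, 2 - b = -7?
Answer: 1/39940 ≈ 2.5038e-5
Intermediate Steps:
b = 9 (b = 2 - 1*(-7) = 2 + 7 = 9)
D(m) = 20 (D(m) = (1 - 5)*(-5) = -4*(-5) = 20)
V(w) = 20
d = 1/1997 ≈ 0.00050075
d/V(88) = (1/1997)/20 = (1/1997)*(1/20) = 1/39940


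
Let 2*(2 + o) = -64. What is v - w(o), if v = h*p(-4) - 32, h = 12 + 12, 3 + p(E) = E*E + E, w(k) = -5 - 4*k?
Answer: 53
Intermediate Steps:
o = -34 (o = -2 + (½)*(-64) = -2 - 32 = -34)
p(E) = -3 + E + E² (p(E) = -3 + (E*E + E) = -3 + (E² + E) = -3 + (E + E²) = -3 + E + E²)
h = 24
v = 184 (v = 24*(-3 - 4 + (-4)²) - 32 = 24*(-3 - 4 + 16) - 32 = 24*9 - 32 = 216 - 32 = 184)
v - w(o) = 184 - (-5 - 4*(-34)) = 184 - (-5 + 136) = 184 - 1*131 = 184 - 131 = 53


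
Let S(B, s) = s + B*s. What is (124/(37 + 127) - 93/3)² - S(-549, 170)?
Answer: 158139560/1681 ≈ 94075.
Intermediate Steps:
(124/(37 + 127) - 93/3)² - S(-549, 170) = (124/(37 + 127) - 93/3)² - 170*(1 - 549) = (124/164 - 93*⅓)² - 170*(-548) = (124*(1/164) - 31)² - 1*(-93160) = (31/41 - 31)² + 93160 = (-1240/41)² + 93160 = 1537600/1681 + 93160 = 158139560/1681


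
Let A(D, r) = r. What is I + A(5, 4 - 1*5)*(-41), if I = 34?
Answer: 75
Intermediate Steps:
I + A(5, 4 - 1*5)*(-41) = 34 + (4 - 1*5)*(-41) = 34 + (4 - 5)*(-41) = 34 - 1*(-41) = 34 + 41 = 75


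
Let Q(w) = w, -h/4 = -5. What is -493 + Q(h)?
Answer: -473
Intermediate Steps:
h = 20 (h = -4*(-5) = 20)
-493 + Q(h) = -493 + 20 = -473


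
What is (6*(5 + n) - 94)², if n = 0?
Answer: 4096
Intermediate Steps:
(6*(5 + n) - 94)² = (6*(5 + 0) - 94)² = (6*5 - 94)² = (30 - 94)² = (-64)² = 4096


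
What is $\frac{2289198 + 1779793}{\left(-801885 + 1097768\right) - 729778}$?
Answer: $- \frac{4068991}{433895} \approx -9.3778$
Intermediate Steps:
$\frac{2289198 + 1779793}{\left(-801885 + 1097768\right) - 729778} = \frac{4068991}{295883 - 729778} = \frac{4068991}{-433895} = 4068991 \left(- \frac{1}{433895}\right) = - \frac{4068991}{433895}$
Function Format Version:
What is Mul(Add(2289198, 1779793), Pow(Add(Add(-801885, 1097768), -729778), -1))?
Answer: Rational(-4068991, 433895) ≈ -9.3778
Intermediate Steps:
Mul(Add(2289198, 1779793), Pow(Add(Add(-801885, 1097768), -729778), -1)) = Mul(4068991, Pow(Add(295883, -729778), -1)) = Mul(4068991, Pow(-433895, -1)) = Mul(4068991, Rational(-1, 433895)) = Rational(-4068991, 433895)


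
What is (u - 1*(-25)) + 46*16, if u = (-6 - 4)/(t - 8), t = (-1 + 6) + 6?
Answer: 2273/3 ≈ 757.67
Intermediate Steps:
t = 11 (t = 5 + 6 = 11)
u = -10/3 (u = (-6 - 4)/(11 - 8) = -10/3 ≈ -3.3333)
(u - 1*(-25)) + 46*16 = (-10/3 - 1*(-25)) + 46*16 = (-10/3 + 25) + 736 = 65/3 + 736 = 2273/3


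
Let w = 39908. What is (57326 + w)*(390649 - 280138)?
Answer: 10745426574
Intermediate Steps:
(57326 + w)*(390649 - 280138) = (57326 + 39908)*(390649 - 280138) = 97234*110511 = 10745426574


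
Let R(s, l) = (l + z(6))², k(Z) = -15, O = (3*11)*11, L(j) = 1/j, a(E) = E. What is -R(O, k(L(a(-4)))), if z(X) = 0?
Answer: -225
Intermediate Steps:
O = 363 (O = 33*11 = 363)
R(s, l) = l² (R(s, l) = (l + 0)² = l²)
-R(O, k(L(a(-4)))) = -1*(-15)² = -1*225 = -225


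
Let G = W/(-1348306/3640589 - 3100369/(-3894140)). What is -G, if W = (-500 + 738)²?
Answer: -803039906245768240/6036676950501 ≈ -1.3303e+5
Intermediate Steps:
W = 56644 (W = 238² = 56644)
G = 803039906245768240/6036676950501 (G = 56644/(-1348306/3640589 - 3100369/(-3894140)) = 56644/(-1348306*1/3640589 - 3100369*(-1/3894140)) = 56644/(-1348306/3640589 + 3100369/3894140) = 56644/(6036676950501/14176963248460) = 56644*(14176963248460/6036676950501) = 803039906245768240/6036676950501 ≈ 1.3303e+5)
-G = -1*803039906245768240/6036676950501 = -803039906245768240/6036676950501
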